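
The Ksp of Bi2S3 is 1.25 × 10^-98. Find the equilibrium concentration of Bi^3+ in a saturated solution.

2.06 × 10^-20 M

Bi2S3(s) ⇌ 2 Bi^3+(aq) + 3 S^2-(aq)
Ksp = [Bi^3+]^2[S^2-]^3
Let s = molar solubility. Then [Bi^3+] = 2s and [S^2-] = 3s.
Substituting: Ksp = (2s)^2(3s)^3 = 108s^5
s^5 = 1.25 × 10^-98 / 108, so s = 1.030 x 10^-20 M
[Bi^3+] = 2s = 2.06 × 10^-20 M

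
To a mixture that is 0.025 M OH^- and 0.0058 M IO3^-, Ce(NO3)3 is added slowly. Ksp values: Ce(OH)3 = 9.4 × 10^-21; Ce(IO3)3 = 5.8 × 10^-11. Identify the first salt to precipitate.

Precipitation of each salt starts when its ion product equals its Ksp.
For Ce(OH)3: 9.4 × 10^-21 = (0.025)^3 × [Ce^3+]  ⇒  [Ce^3+] = 6.0 x 10^-16 M.
For Ce(IO3)3: 5.8 × 10^-11 = (0.0058)^3 × [Ce^3+]  ⇒  [Ce^3+] = 3.0 × 10^-4 M.
The salt with the lower threshold [Ce^3+] precipitates first: Ce(OH)3.

Ce(OH)3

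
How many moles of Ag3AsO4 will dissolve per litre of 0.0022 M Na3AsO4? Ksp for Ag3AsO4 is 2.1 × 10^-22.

Ag3AsO4(s) ⇌ 3 Ag^+(aq) + AsO4^3-(aq)
Ksp = [Ag^+]^3[AsO4^3-]
If s mol/L dissolves here, [Ag^+] = 3s, [AsO4^3-] = 0.0022 + s ≈ 0.0022 (common-ion effect: AsO4^3- is already 0.0022 M).
Ksp ≈ (3s)^3 × 0.0022
s = 1.5 × 10^-7 M
Check: s = 1.5 × 10^-7 ≪ 0.0022, so the approximation is valid.

s = 1.5 × 10^-7 M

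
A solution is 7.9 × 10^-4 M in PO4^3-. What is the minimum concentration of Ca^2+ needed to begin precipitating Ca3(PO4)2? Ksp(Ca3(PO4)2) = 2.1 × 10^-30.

Ca3(PO4)2(s) ⇌ 3 Ca^2+ + 2 PO4^3-
Ksp = [Ca^2+]^3[PO4^3-]^2
Precipitation begins when Q = Ksp. With [PO4^3-] = 7.9 × 10^-4 M:
2.1 × 10^-30 = (7.9 × 10^-4)^2 × [Ca^2+]^3
[Ca^2+] = (2.1 × 10^-30 / 6.24 × 10^-7)^(1/3) = 1.5 × 10^-8 M

[Ca^2+] ≈ 1.5 × 10^-8 M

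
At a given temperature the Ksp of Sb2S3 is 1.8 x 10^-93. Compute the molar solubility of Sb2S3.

Sb2S3(s) <=> 2 Sb^3+(aq) + 3 S^2-(aq)
Ksp = [Sb^3+]^2[S^2-]^3
For each mole of Sb2S3 that dissolves: [Sb^3+] = 2s, [S^2-] = 3s.
So Ksp = (2s)^2 × (3s)^3 = 108s^5
Solving, s = (1.8 x 10^-93/108)^(1/5) = 1.1 x 10^-19 M

s ≈ 1.1 × 10^-19 M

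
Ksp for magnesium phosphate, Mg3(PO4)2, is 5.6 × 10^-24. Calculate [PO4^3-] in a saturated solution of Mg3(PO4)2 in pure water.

Mg3(PO4)2(s) <=> 3 Mg^2+(aq) + 2 PO4^3-(aq)
Ksp = [Mg^2+]^3[PO4^3-]^2
For each mole of Mg3(PO4)2 that dissolves: [Mg^2+] = 3s, [PO4^3-] = 2s.
Ksp = (3s)^3(2s)^2 = 108s^5
Solving, s = (5.6 × 10^-24/108)^(1/5) = 8.77 × 10^-6 M
[PO4^3-] = 2s = 1.8 × 10^-5 M

1.8 × 10^-5 M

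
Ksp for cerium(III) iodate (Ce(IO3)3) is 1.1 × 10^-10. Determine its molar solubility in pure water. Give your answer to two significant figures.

Ce(IO3)3(s) ⇌ Ce^3+ + 3 IO3^-
Ksp = [Ce^3+][IO3^-]^3
With molar solubility s: [Ce^3+] = s, [IO3^-] = 3s.
Substituting: Ksp = s(3s)^3 = 27s^4
s = (1.1 × 10^-10 / 27)^(1/4) = 1.4 × 10^-3 M

s = 1.4 x 10^-3 M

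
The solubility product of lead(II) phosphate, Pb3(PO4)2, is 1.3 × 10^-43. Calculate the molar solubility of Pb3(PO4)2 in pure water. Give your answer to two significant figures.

Pb3(PO4)2(s) ⇌ 3 Pb^2+(aq) + 2 PO4^3-(aq)
Ksp = [Pb^2+]^3[PO4^3-]^2
If s mol/L of Pb3(PO4)2 dissolves, [Pb^2+] = 3s and [PO4^3-] = 2s.
Ksp = (3s)^3(2s)^2 = 108s^5
Solving, s = (1.3 × 10^-43/108)^(1/5) = 1.0 × 10^-9 M

1.0e-9 M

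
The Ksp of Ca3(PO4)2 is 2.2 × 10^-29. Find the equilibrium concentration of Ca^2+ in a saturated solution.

Ca3(PO4)2(s) ⇌ 3 Ca^2+ + 2 PO4^3-
Ksp = [Ca^2+]^3[PO4^3-]^2
If s mol/L of Ca3(PO4)2 dissolves, [Ca^2+] = 3s and [PO4^3-] = 2s.
Ksp = (3s)^3(2s)^2 = 108s^5
s^5 = 2.2 × 10^-29 / 108, so s = 7.27 x 10^-7 M
[Ca^2+] = 3s = 2.2 × 10^-6 M

2.2e-6 M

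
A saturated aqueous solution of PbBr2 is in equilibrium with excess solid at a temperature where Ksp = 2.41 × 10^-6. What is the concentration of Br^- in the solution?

PbBr2(s) ⇌ Pb^2+(aq) + 2 Br^-(aq)
Ksp = [Pb^2+][Br^-]^2
Let s = molar solubility. Then [Pb^2+] = s and [Br^-] = 2s.
So Ksp = s × (2s)^2 = 4s^3
Solving, s = (2.41 × 10^-6/4)^(1/3) = 8.446 × 10^-3 M
[Br^-] = 2s = 1.69 x 10^-2 M

1.69 x 10^-2 M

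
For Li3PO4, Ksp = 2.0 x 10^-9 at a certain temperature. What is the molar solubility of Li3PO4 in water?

s ≈ 2.9e-3 M

Li3PO4(s) <=> 3 Li^+ + PO4^3-
Ksp = [Li^+]^3[PO4^3-]
For each mole of Li3PO4 that dissolves: [Li^+] = 3s, [PO4^3-] = s.
Ksp = (3s)^3s = 27s^4
s = (2.0 x 10^-9 / 27)^(1/4) = 2.9 x 10^-3 M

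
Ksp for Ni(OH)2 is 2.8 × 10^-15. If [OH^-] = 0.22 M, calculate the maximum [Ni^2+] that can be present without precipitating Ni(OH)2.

Ni(OH)2(s) ⇌ Ni^2+(aq) + 2 OH^-(aq)
Ksp = [Ni^2+][OH^-]^2
Precipitation begins when Q = Ksp. With [OH^-] = 0.22 M:
2.8 × 10^-15 = (0.22)^2 × [Ni^2+]
[Ni^2+] = (2.8 × 10^-15 / 4.84 × 10^-2) = 5.8 x 10^-14 M

5.8 x 10^-14 M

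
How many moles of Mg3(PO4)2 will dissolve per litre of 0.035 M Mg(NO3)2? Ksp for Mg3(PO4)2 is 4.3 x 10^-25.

s ≈ 5.0e-11 M

Mg3(PO4)2(s) ⇌ 3 Mg^2+ + 2 PO4^3-
Ksp = [Mg^2+]^3[PO4^3-]^2
If s mol/L dissolves here, [Mg^2+] = 0.035 + 3s ≈ 0.035, [PO4^3-] = 2s (since Mg^2+ from Mg(NO3)2 dominates).
Ksp ≈ (0.035)^3 × (2s)^2
s = 5.0 × 10^-11 M
Check: 3s = 1.5 x 10^-10 ≪ 0.035, so the approximation is valid.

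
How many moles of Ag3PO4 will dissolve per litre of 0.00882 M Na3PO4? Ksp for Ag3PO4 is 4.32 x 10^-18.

Ag3PO4(s) <=> 3 Ag^+ + PO4^3-
Ksp = [Ag^+]^3[PO4^3-]
Let s = moles of Ag3PO4 that dissolve per litre. [Ag^+] = 3s, [PO4^3-] = 0.00882 + s ≈ 0.00882 (common-ion effect: PO4^3- is already 0.00882 M).
Ksp ≈ (3s)^3 × 0.00882
s = 2.63 x 10^-6 M
Check: s = 2.6 × 10^-6 ≪ 0.00882, so the approximation is valid.

2.63 × 10^-6 M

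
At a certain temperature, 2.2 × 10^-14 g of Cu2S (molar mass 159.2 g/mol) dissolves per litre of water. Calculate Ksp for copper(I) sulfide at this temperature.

Molar solubility s = (2.2 × 10^-14 g/L) / (159.2 g/mol) = 1.38 × 10^-16 M.
Cu2S(s) ⇌ 2 Cu^+(aq) + S^2-(aq)
If s mol/L of Cu2S dissolves, [Cu^+] = 2s and [S^2-] = s.
Ksp = [Cu^+]^2[S^2-]
Ksp = (2s)^2s = 4s^3
Ksp = 4 × (1.38 x 10^-16)^3 = 1.1 x 10^-47

Ksp ≈ 1.1 × 10^-47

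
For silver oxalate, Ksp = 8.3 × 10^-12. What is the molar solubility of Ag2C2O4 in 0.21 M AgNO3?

s = 1.9e-10 M

Ag2C2O4(s) ⇌ 2 Ag^+ + C2O4^2-
Ksp = [Ag^+]^2[C2O4^2-]
If s mol/L dissolves here, [Ag^+] = 0.21 + 2s ≈ 0.21, [C2O4^2-] = s (Ksp is small, so little additional dissolves).
Ksp ≈ (0.21)^2 × s
s = 1.9 × 10^-10 M
Check: 2s = 3.8 x 10^-10 ≪ 0.21, so the approximation is valid.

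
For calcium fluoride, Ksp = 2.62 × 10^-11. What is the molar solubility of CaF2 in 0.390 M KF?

CaF2(s) ⇌ Ca^2+(aq) + 2 F^-(aq)
Ksp = [Ca^2+][F^-]^2
Let s = moles of CaF2 that dissolve per litre. [Ca^2+] = s, [F^-] = 0.390 + 2s ≈ 0.390 (since F^- from KF dominates).
Ksp ≈ s × (0.390)^2
s = 1.72 × 10^-10 M
Check: 2s = 3.4 × 10^-10 ≪ 0.390, so the approximation is valid.

s ≈ 1.72e-10 M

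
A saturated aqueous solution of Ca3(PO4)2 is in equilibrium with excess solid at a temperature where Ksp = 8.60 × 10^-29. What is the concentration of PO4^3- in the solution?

1.91 × 10^-6 M

Ca3(PO4)2(s) ⇌ 3 Ca^2+ + 2 PO4^3-
Ksp = [Ca^2+]^3[PO4^3-]^2
With molar solubility s: [Ca^2+] = 3s, [PO4^3-] = 2s.
So Ksp = (3s)^3 × (2s)^2 = 108s^5
Solving, s = (8.60 × 10^-29/108)^(1/5) = 9.555 x 10^-7 M
[PO4^3-] = 2s = 1.91 × 10^-6 M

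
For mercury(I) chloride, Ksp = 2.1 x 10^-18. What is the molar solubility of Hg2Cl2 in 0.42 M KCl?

Hg2Cl2(s) ⇌ Hg2^2+ + 2 Cl^-
Ksp = [Hg2^2+][Cl^-]^2
Let s = moles of Hg2Cl2 that dissolve per litre. [Hg2^2+] = s, [Cl^-] = 0.42 + 2s ≈ 0.42 (common-ion effect: Cl^- is already 0.42 M).
Ksp ≈ s × (0.42)^2
s = 1.2 × 10^-17 M
Check: 2s = 2.4 × 10^-17 ≪ 0.42, so the approximation is valid.

s = 1.2 x 10^-17 M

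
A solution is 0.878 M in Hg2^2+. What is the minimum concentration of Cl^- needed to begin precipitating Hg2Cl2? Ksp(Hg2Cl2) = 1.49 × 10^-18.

Hg2Cl2(s) ⇌ Hg2^2+ + 2 Cl^-
Ksp = [Hg2^2+][Cl^-]^2
Precipitation begins when Q = Ksp. With [Hg2^2+] = 0.878 M:
1.49 × 10^-18 = (0.878) × [Cl^-]^2
[Cl^-] = (1.49 × 10^-18 / 8.78 × 10^-1)^(1/2) = 1.30 x 10^-9 M

[Cl^-] ≈ 1.30 × 10^-9 M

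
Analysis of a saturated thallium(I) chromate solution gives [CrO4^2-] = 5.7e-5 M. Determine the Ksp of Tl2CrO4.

Ksp = 7.4e-13

Tl2CrO4(s) ⇌ 2 Tl^+ + CrO4^2-
Stoichiometry gives [Tl^+] = (2/1)[CrO4^2-] = 1.14 × 10^-4 M.
Ksp = [Tl^+]^2[CrO4^2-]
Ksp = (1.14 × 10^-4)^2 × 5.7 × 10^-5 = 7.4 × 10^-13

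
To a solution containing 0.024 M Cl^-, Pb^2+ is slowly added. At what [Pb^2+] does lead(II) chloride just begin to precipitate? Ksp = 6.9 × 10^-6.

PbCl2(s) ⇌ Pb^2+(aq) + 2 Cl^-(aq)
Ksp = [Pb^2+][Cl^-]^2
Precipitation begins when Q = Ksp. With [Cl^-] = 0.024 M:
6.9 × 10^-6 = (0.024)^2 × [Pb^2+]
[Pb^2+] = (6.9 × 10^-6 / 5.76 x 10^-4) = 1.2 x 10^-2 M

1.2 x 10^-2 M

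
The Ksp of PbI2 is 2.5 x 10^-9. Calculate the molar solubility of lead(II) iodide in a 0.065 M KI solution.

PbI2(s) ⇌ Pb^2+(aq) + 2 I^-(aq)
Ksp = [Pb^2+][I^-]^2
Let s be the molar solubility in this solution. [Pb^2+] = s, [I^-] = 0.065 + 2s ≈ 0.065 (common-ion effect: I^- is already 0.065 M).
Ksp ≈ s × (0.065)^2
s = 5.9 × 10^-7 M
Check: 2s = 1.2 × 10^-6 ≪ 0.065, so the approximation is valid.

s = 5.9 × 10^-7 M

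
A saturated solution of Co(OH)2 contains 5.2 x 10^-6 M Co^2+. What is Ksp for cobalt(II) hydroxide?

Co(OH)2(s) ⇌ Co^2+ + 2 OH^-
Stoichiometry gives [OH^-] = (2/1)[Co^2+] = 1.04 x 10^-5 M.
Ksp = [Co^2+][OH^-]^2
Ksp = 5.2 × 10^-6 × (1.04 × 10^-5)^2 = 5.6 × 10^-16

Ksp = 5.6 × 10^-16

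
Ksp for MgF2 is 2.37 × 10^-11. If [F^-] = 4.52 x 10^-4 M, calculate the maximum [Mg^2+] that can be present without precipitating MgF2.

1.16 × 10^-4 M

MgF2(s) ⇌ Mg^2+(aq) + 2 F^-(aq)
Ksp = [Mg^2+][F^-]^2
Precipitation begins when Q = Ksp. With [F^-] = 4.52 x 10^-4 M:
2.37 × 10^-11 = (4.52 x 10^-4)^2 × [Mg^2+]
[Mg^2+] = (2.37 × 10^-11 / 2.043 x 10^-7) = 1.16 × 10^-4 M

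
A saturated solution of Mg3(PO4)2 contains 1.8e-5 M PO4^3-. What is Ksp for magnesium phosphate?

Mg3(PO4)2(s) ⇌ 3 Mg^2+(aq) + 2 PO4^3-(aq)
Stoichiometry gives [Mg^2+] = (3/2)[PO4^3-] = 2.70 x 10^-5 M.
Ksp = [Mg^2+]^3[PO4^3-]^2
Ksp = (2.70 x 10^-5)^3 × (1.8 × 10^-5)^2 = 6.4 × 10^-24

6.4 × 10^-24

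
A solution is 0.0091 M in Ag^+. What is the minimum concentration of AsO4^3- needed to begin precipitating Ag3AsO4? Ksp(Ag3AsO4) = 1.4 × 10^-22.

[AsO4^3-] = 1.9 × 10^-16 M

Ag3AsO4(s) <=> 3 Ag^+(aq) + AsO4^3-(aq)
Ksp = [Ag^+]^3[AsO4^3-]
Precipitation begins when Q = Ksp. With [Ag^+] = 0.0091 M:
1.4 × 10^-22 = (0.0091)^3 × [AsO4^3-]
[AsO4^3-] = (1.4 × 10^-22 / 7.54 × 10^-7) = 1.9 × 10^-16 M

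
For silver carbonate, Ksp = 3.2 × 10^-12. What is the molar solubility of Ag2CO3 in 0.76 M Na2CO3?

1.0 × 10^-6 M

Ag2CO3(s) ⇌ 2 Ag^+(aq) + CO3^2-(aq)
Ksp = [Ag^+]^2[CO3^2-]
Let s be the molar solubility in this solution. [Ag^+] = 2s, [CO3^2-] = 0.76 + s ≈ 0.76 (Ksp is small, so little additional dissolves).
Ksp ≈ (2s)^2 × 0.76
s = 1.0 × 10^-6 M
Check: s = 1.0 x 10^-6 ≪ 0.76, so the approximation is valid.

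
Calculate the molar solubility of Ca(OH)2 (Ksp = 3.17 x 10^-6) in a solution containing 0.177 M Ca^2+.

2.12 × 10^-3 M

Ca(OH)2(s) <=> Ca^2+ + 2 OH^-
Ksp = [Ca^2+][OH^-]^2
If s mol/L dissolves here, [Ca^2+] = 0.177 + s ≈ 0.177, [OH^-] = 2s (since the Ca^2+ already present dominates).
Ksp ≈ 0.177 × (2s)^2
s = 2.12 x 10^-3 M
Check: s = 2.1 × 10^-3 ≪ 0.177, so the approximation is valid.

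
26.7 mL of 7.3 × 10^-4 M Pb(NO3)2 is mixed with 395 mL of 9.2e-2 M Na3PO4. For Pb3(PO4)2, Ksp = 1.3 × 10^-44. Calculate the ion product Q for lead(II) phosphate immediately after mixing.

Q = 7.3 × 10^-16

Total volume = 26.7 + 395 = 421.7 mL.
[Pb^2+] = 7.3 x 10^-4 × (26.7/421.7) = 4.62 × 10^-5 M
[PO4^3-] = 9.2 × 10^-2 × (395/421.7) = 8.62 x 10^-2 M
Pb3(PO4)2(s) <=> 3 Pb^2+(aq) + 2 PO4^3-(aq), so Q = [Pb^2+]^3[PO4^3-]^2
Q = (4.62 × 10^-5)^3(8.62 × 10^-2)^2 = 7.3 × 10^-16
Q > Ksp, so Pb3(PO4)2 will precipitate.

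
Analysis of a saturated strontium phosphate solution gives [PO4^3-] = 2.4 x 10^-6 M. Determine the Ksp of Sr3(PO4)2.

2.7e-28

Sr3(PO4)2(s) <=> 3 Sr^2+(aq) + 2 PO4^3-(aq)
Stoichiometry gives [Sr^2+] = (3/2)[PO4^3-] = 3.60 × 10^-6 M.
Ksp = [Sr^2+]^3[PO4^3-]^2
Ksp = (3.60 x 10^-6)^3 × (2.4 x 10^-6)^2 = 2.7 x 10^-28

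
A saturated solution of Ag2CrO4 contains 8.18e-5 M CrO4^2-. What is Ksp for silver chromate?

Ag2CrO4(s) ⇌ 2 Ag^+(aq) + CrO4^2-(aq)
Stoichiometry gives [Ag^+] = (2/1)[CrO4^2-] = 1.636 x 10^-4 M.
Ksp = [Ag^+]^2[CrO4^2-]
Ksp = (1.636 x 10^-4)^2 × 8.18 × 10^-5 = 2.19 × 10^-12

2.19 × 10^-12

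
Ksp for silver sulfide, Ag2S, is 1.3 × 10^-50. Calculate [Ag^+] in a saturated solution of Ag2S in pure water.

Ag2S(s) <=> 2 Ag^+ + S^2-
Ksp = [Ag^+]^2[S^2-]
For each mole of Ag2S that dissolves: [Ag^+] = 2s, [S^2-] = s.
Ksp = (2s)^2s = 4s^3
s = (1.3 × 10^-50 / 4)^(1/3) = 1.48 × 10^-17 M
[Ag^+] = 2s = 3.0 × 10^-17 M

3.0 × 10^-17 M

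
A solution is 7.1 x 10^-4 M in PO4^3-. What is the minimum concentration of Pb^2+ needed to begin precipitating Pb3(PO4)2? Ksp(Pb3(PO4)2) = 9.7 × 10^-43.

Pb3(PO4)2(s) ⇌ 3 Pb^2+(aq) + 2 PO4^3-(aq)
Ksp = [Pb^2+]^3[PO4^3-]^2
Precipitation begins when Q = Ksp. With [PO4^3-] = 7.1 x 10^-4 M:
9.7 × 10^-43 = (7.1 x 10^-4)^2 × [Pb^2+]^3
[Pb^2+] = (9.7 × 10^-43 / 5.04 x 10^-7)^(1/3) = 1.2 x 10^-12 M

[Pb^2+] ≈ 1.2e-12 M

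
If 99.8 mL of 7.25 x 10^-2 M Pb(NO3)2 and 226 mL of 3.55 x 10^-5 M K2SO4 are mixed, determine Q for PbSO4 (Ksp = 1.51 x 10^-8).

Total volume = 99.8 + 226 = 325.8 mL.
[Pb^2+] = 7.25 x 10^-2 × (99.8/325.8) = 2.221 x 10^-2 M
[SO4^2-] = 3.55 × 10^-5 × (226/325.8) = 2.463 × 10^-5 M
PbSO4(s) ⇌ Pb^2+ + SO4^2-, so Q = [Pb^2+][SO4^2-]
Q = (2.221 × 10^-2)(2.463 × 10^-5) = 5.47 × 10^-7
Q > Ksp, so PbSO4 will precipitate.

5.47e-7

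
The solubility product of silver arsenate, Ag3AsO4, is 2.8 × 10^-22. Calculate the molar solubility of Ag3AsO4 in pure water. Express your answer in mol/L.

Ag3AsO4(s) ⇌ 3 Ag^+(aq) + AsO4^3-(aq)
Ksp = [Ag^+]^3[AsO4^3-]
With molar solubility s: [Ag^+] = 3s, [AsO4^3-] = s.
Substituting: Ksp = (3s)^3s = 27s^4
s^4 = 2.8 × 10^-22 / 27, so s = 1.8 × 10^-6 M

1.8e-6 M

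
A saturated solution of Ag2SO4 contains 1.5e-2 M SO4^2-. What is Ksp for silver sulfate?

Ksp ≈ 1.4e-5

Ag2SO4(s) ⇌ 2 Ag^+(aq) + SO4^2-(aq)
Stoichiometry gives [Ag^+] = (2/1)[SO4^2-] = 3.00 x 10^-2 M.
Ksp = [Ag^+]^2[SO4^2-]
Ksp = (3.00 × 10^-2)^2 × 1.5 x 10^-2 = 1.4 × 10^-5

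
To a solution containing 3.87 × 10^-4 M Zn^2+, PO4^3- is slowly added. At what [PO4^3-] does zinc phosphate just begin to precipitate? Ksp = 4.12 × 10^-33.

Zn3(PO4)2(s) ⇌ 3 Zn^2+ + 2 PO4^3-
Ksp = [Zn^2+]^3[PO4^3-]^2
Precipitation begins when Q = Ksp. With [Zn^2+] = 3.87 × 10^-4 M:
4.12 × 10^-33 = (3.87 × 10^-4)^3 × [PO4^3-]^2
[PO4^3-] = (4.12 × 10^-33 / 5.796 × 10^-11)^(1/2) = 8.43 × 10^-12 M

[PO4^3-] = 8.43e-12 M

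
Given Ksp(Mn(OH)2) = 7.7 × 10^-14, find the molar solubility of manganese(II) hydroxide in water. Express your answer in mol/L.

s = 2.7 × 10^-5 M

Mn(OH)2(s) <=> Mn^2+ + 2 OH^-
Ksp = [Mn^2+][OH^-]^2
If s mol/L of Mn(OH)2 dissolves, [Mn^2+] = s and [OH^-] = 2s.
Substituting: Ksp = s(2s)^2 = 4s^3
s = (7.7 × 10^-14 / 4)^(1/3) = 2.7 x 10^-5 M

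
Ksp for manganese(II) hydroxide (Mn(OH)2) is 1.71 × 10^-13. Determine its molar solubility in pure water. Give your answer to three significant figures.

s ≈ 3.50 × 10^-5 M

Mn(OH)2(s) ⇌ Mn^2+ + 2 OH^-
Ksp = [Mn^2+][OH^-]^2
Let s = molar solubility. Then [Mn^2+] = s and [OH^-] = 2s.
So Ksp = s × (2s)^2 = 4s^3
Solving, s = (1.71 × 10^-13/4)^(1/3) = 3.50 x 10^-5 M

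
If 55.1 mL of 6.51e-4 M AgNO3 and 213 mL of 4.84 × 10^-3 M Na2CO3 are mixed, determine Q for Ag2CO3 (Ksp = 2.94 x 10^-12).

Q ≈ 6.88e-11

Total volume = 55.1 + 213 = 268.1 mL.
[Ag^+] = 6.51 x 10^-4 × (55.1/268.1) = 1.338 × 10^-4 M
[CO3^2-] = 4.84 × 10^-3 × (213/268.1) = 3.845 × 10^-3 M
Ag2CO3(s) <=> 2 Ag^+ + CO3^2-, so Q = [Ag^+]^2[CO3^2-]
Q = (1.338 × 10^-4)^2(3.845 × 10^-3) = 6.88 x 10^-11
Q > Ksp, so Ag2CO3 will precipitate.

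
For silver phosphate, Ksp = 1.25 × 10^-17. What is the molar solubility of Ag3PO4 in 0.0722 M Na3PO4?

s ≈ 1.86 x 10^-6 M

Ag3PO4(s) ⇌ 3 Ag^+ + PO4^3-
Ksp = [Ag^+]^3[PO4^3-]
Let s = moles of Ag3PO4 that dissolve per litre. [Ag^+] = 3s, [PO4^3-] = 0.0722 + s ≈ 0.0722 (since PO4^3- from Na3PO4 dominates).
Ksp ≈ (3s)^3 × 0.0722
s = 1.86 × 10^-6 M
Check: s = 1.9 × 10^-6 ≪ 0.0722, so the approximation is valid.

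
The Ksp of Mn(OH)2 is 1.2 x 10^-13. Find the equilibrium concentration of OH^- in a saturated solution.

6.2 x 10^-5 M

Mn(OH)2(s) <=> Mn^2+(aq) + 2 OH^-(aq)
Ksp = [Mn^2+][OH^-]^2
For each mole of Mn(OH)2 that dissolves: [Mn^2+] = s, [OH^-] = 2s.
Ksp = s(2s)^2 = 4s^3
Solving, s = (1.2 x 10^-13/4)^(1/3) = 3.11 x 10^-5 M
[OH^-] = 2s = 6.2 × 10^-5 M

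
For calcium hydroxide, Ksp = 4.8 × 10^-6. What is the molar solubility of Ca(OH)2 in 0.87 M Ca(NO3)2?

s ≈ 1.2 × 10^-3 M

Ca(OH)2(s) <=> Ca^2+(aq) + 2 OH^-(aq)
Ksp = [Ca^2+][OH^-]^2
Let s = moles of Ca(OH)2 that dissolve per litre. [Ca^2+] = 0.87 + s ≈ 0.87, [OH^-] = 2s (Ksp is small, so little additional dissolves).
Ksp ≈ 0.87 × (2s)^2
s = 1.2 × 10^-3 M
Check: s = 1.2 x 10^-3 ≪ 0.87, so the approximation is valid.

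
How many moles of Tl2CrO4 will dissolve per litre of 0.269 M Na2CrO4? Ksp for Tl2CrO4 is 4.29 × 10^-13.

Tl2CrO4(s) ⇌ 2 Tl^+(aq) + CrO4^2-(aq)
Ksp = [Tl^+]^2[CrO4^2-]
Let s = moles of Tl2CrO4 that dissolve per litre. [Tl^+] = 2s, [CrO4^2-] = 0.269 + s ≈ 0.269 (Ksp is small, so little additional dissolves).
Ksp ≈ (2s)^2 × 0.269
s = 6.31 × 10^-7 M
Check: s = 6.3 x 10^-7 ≪ 0.269, so the approximation is valid.

s = 6.31e-7 M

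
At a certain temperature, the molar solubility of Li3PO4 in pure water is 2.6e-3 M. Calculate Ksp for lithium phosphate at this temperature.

Li3PO4(s) ⇌ 3 Li^+(aq) + PO4^3-(aq)
If s mol/L of Li3PO4 dissolves, [Li^+] = 3s and [PO4^3-] = s.
Ksp = [Li^+]^3[PO4^3-]
Ksp = (3s)^3s = 27s^4
With s = 2.6 × 10^-3: Ksp = 1.2 x 10^-9

Ksp = 1.2 × 10^-9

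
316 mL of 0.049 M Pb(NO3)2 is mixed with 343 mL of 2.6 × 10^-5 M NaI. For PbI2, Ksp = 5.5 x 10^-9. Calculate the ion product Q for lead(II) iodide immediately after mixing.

4.3 x 10^-12

Total volume = 316 + 343 = 659 mL.
[Pb^2+] = 4.9 × 10^-2 × (316/659) = 2.35 × 10^-2 M
[I^-] = 2.6 × 10^-5 × (343/659) = 1.35 × 10^-5 M
PbI2(s) ⇌ Pb^2+ + 2 I^-, so Q = [Pb^2+][I^-]^2
Q = (2.35 × 10^-2)(1.35 × 10^-5)^2 = 4.3 × 10^-12
Q < Ksp, so no precipitate of PbI2 forms.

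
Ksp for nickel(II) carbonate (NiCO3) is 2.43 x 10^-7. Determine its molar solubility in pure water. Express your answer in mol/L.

s ≈ 4.93e-4 M

NiCO3(s) ⇌ Ni^2+ + CO3^2-
Ksp = [Ni^2+][CO3^2-]
If s mol/L of NiCO3 dissolves, [Ni^2+] = s and [CO3^2-] = s.
Ksp = s^2
s = √(2.43 x 10^-7) = 4.93 x 10^-4 M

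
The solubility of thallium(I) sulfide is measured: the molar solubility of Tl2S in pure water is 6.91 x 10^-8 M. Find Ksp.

Ksp ≈ 1.32 × 10^-21

Tl2S(s) <=> 2 Tl^+ + S^2-
Let s = molar solubility. Then [Tl^+] = 2s and [S^2-] = s.
Ksp = [Tl^+]^2[S^2-]
Ksp = (2s)^2s = 4s^3
Ksp = 4 × (6.91 × 10^-8)^3 = 1.32 x 10^-21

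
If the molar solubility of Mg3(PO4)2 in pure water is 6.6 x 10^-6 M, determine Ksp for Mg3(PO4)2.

Mg3(PO4)2(s) ⇌ 3 Mg^2+(aq) + 2 PO4^3-(aq)
If s mol/L of Mg3(PO4)2 dissolves, [Mg^2+] = 3s and [PO4^3-] = 2s.
Ksp = [Mg^2+]^3[PO4^3-]^2
Substituting: Ksp = (3s)^3(2s)^2 = 108s^5
With s = 6.6 × 10^-6: Ksp = 1.4 x 10^-24

Ksp ≈ 1.4 × 10^-24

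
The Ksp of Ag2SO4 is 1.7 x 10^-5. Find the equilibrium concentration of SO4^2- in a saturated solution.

[SO4^2-] ≈ 1.6e-2 M

Ag2SO4(s) ⇌ 2 Ag^+(aq) + SO4^2-(aq)
Ksp = [Ag^+]^2[SO4^2-]
For each mole of Ag2SO4 that dissolves: [Ag^+] = 2s, [SO4^2-] = s.
Substituting: Ksp = (2s)^2s = 4s^3
Solving, s = (1.7 x 10^-5/4)^(1/3) = 1.62 × 10^-2 M
[SO4^2-] = s = 1.6 × 10^-2 M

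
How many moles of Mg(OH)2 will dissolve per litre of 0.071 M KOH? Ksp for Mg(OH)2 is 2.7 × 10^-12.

Mg(OH)2(s) ⇌ Mg^2+(aq) + 2 OH^-(aq)
Ksp = [Mg^2+][OH^-]^2
Let s = moles of Mg(OH)2 that dissolve per litre. [Mg^2+] = s, [OH^-] = 0.071 + 2s ≈ 0.071 (common-ion effect: OH^- is already 0.071 M).
Ksp ≈ s × (0.071)^2
s = 5.4 x 10^-10 M
Check: 2s = 1.1 x 10^-9 ≪ 0.071, so the approximation is valid.

s ≈ 5.4e-10 M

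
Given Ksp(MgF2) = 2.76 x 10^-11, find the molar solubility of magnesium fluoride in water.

MgF2(s) ⇌ Mg^2+ + 2 F^-
Ksp = [Mg^2+][F^-]^2
If s mol/L of MgF2 dissolves, [Mg^2+] = s and [F^-] = 2s.
Ksp = s(2s)^2 = 4s^3
s^3 = 2.76 x 10^-11 / 4, so s = 1.90 × 10^-4 M

1.90 × 10^-4 M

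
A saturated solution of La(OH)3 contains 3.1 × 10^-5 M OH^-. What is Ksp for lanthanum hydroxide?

Ksp = 3.1e-19

La(OH)3(s) <=> La^3+ + 3 OH^-
Stoichiometry gives [La^3+] = (1/3)[OH^-] = 1.03 x 10^-5 M.
Ksp = [La^3+][OH^-]^3
Ksp = 1.03 × 10^-5 × (3.1 × 10^-5)^3 = 3.1 x 10^-19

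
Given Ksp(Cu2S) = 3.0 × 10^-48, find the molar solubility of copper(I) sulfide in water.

9.1e-17 M

Cu2S(s) <=> 2 Cu^+(aq) + S^2-(aq)
Ksp = [Cu^+]^2[S^2-]
With molar solubility s: [Cu^+] = 2s, [S^2-] = s.
So Ksp = (2s)^2 × s = 4s^3
s = (3.0 × 10^-48 / 4)^(1/3) = 9.1 × 10^-17 M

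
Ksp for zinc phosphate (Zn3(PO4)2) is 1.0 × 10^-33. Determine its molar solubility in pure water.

s = 9.8e-8 M

Zn3(PO4)2(s) ⇌ 3 Zn^2+ + 2 PO4^3-
Ksp = [Zn^2+]^3[PO4^3-]^2
For each mole of Zn3(PO4)2 that dissolves: [Zn^2+] = 3s, [PO4^3-] = 2s.
Substituting: Ksp = (3s)^3(2s)^2 = 108s^5
s = (1.0 × 10^-33 / 108)^(1/5) = 9.8 × 10^-8 M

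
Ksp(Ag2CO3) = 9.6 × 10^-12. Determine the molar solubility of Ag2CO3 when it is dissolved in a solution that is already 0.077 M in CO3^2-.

s = 5.6 × 10^-6 M

Ag2CO3(s) <=> 2 Ag^+ + CO3^2-
Ksp = [Ag^+]^2[CO3^2-]
If s mol/L dissolves here, [Ag^+] = 2s, [CO3^2-] = 0.077 + s ≈ 0.077 (common-ion effect: CO3^2- is already 0.077 M).
Ksp ≈ (2s)^2 × 0.077
s = 5.6 x 10^-6 M
Check: s = 5.6 x 10^-6 ≪ 0.077, so the approximation is valid.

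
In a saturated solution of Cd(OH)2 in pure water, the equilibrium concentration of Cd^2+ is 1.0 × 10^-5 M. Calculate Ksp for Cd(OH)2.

Ksp ≈ 4.0e-15

Cd(OH)2(s) ⇌ Cd^2+ + 2 OH^-
Stoichiometry gives [OH^-] = (2/1)[Cd^2+] = 2.00 × 10^-5 M.
Ksp = [Cd^2+][OH^-]^2
Ksp = 1.0 × 10^-5 × (2.00 × 10^-5)^2 = 4.0 x 10^-15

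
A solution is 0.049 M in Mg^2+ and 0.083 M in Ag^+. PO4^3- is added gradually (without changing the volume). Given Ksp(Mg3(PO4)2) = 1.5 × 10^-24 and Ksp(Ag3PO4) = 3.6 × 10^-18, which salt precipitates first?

Each salt begins to precipitate when Q = Ksp, i.e. when [PO4^3-] reaches its threshold.
For Mg3(PO4)2: 1.5 × 10^-24 = (0.049)^3 × [PO4^3-]^2  ⇒  [PO4^3-] = 1.1 × 10^-10 M.
For Ag3PO4: 3.6 × 10^-18 = (0.083)^3 × [PO4^3-]  ⇒  [PO4^3-] = 6.3 × 10^-15 M.
The salt with the lower threshold [PO4^3-] precipitates first: Ag3PO4.

Ag3PO4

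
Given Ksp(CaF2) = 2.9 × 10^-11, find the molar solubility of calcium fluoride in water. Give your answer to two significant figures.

CaF2(s) <=> Ca^2+(aq) + 2 F^-(aq)
Ksp = [Ca^2+][F^-]^2
Let s = molar solubility. Then [Ca^2+] = s and [F^-] = 2s.
Substituting: Ksp = s(2s)^2 = 4s^3
s = (2.9 × 10^-11 / 4)^(1/3) = 1.9 x 10^-4 M

1.9e-4 M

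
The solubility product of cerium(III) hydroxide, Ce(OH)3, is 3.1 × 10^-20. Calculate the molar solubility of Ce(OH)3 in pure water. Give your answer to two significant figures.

Ce(OH)3(s) <=> Ce^3+(aq) + 3 OH^-(aq)
Ksp = [Ce^3+][OH^-]^3
Let s = molar solubility. Then [Ce^3+] = s and [OH^-] = 3s.
Ksp = s(3s)^3 = 27s^4
s^4 = 3.1 × 10^-20 / 27, so s = 5.8 × 10^-6 M

5.8e-6 M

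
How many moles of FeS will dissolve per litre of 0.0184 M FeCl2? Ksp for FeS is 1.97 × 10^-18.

FeS(s) ⇌ Fe^2+ + S^2-
Ksp = [Fe^2+][S^2-]
If s mol/L dissolves here, [Fe^2+] = 0.0184 + s ≈ 0.0184, [S^2-] = s (common-ion effect: Fe^2+ is already 0.0184 M).
Ksp ≈ 0.0184 × s
s = 1.07 × 10^-16 M
Check: s = 1.1 × 10^-16 ≪ 0.0184, so the approximation is valid.

s ≈ 1.07e-16 M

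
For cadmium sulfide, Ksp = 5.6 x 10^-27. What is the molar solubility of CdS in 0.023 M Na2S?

s ≈ 2.4 × 10^-25 M

CdS(s) <=> Cd^2+(aq) + S^2-(aq)
Ksp = [Cd^2+][S^2-]
Let s be the molar solubility in this solution. [Cd^2+] = s, [S^2-] = 0.023 + s ≈ 0.023 (common-ion effect: S^2- is already 0.023 M).
Ksp ≈ s × 0.023
s = 2.4 × 10^-25 M
Check: s = 2.4 × 10^-25 ≪ 0.023, so the approximation is valid.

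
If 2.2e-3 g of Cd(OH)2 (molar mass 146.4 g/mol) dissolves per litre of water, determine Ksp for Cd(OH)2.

Ksp ≈ 1.4 x 10^-14

Molar solubility s = (2.2 × 10^-3 g/L) / (146.4 g/mol) = 1.50 × 10^-5 M.
Cd(OH)2(s) ⇌ Cd^2+ + 2 OH^-
Let s = molar solubility. Then [Cd^2+] = s and [OH^-] = 2s.
Ksp = [Cd^2+][OH^-]^2
So Ksp = s × (2s)^2 = 4s^3
With s = 1.50 × 10^-5: Ksp = 1.4 x 10^-14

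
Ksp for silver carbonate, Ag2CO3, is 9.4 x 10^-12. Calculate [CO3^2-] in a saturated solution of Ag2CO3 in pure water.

Ag2CO3(s) ⇌ 2 Ag^+(aq) + CO3^2-(aq)
Ksp = [Ag^+]^2[CO3^2-]
For each mole of Ag2CO3 that dissolves: [Ag^+] = 2s, [CO3^2-] = s.
Ksp = (2s)^2s = 4s^3
s^3 = 9.4 x 10^-12 / 4, so s = 1.33 x 10^-4 M
[CO3^2-] = s = 1.3 x 10^-4 M

[CO3^2-] = 1.3 × 10^-4 M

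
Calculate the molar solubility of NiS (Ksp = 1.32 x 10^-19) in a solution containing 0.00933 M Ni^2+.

s ≈ 1.41e-17 M

NiS(s) ⇌ Ni^2+ + S^2-
Ksp = [Ni^2+][S^2-]
Let s = moles of NiS that dissolve per litre. [Ni^2+] = 0.00933 + s ≈ 0.00933, [S^2-] = s (since the Ni^2+ already present dominates).
Ksp ≈ 0.00933 × s
s = 1.41 × 10^-17 M
Check: s = 1.4 × 10^-17 ≪ 0.00933, so the approximation is valid.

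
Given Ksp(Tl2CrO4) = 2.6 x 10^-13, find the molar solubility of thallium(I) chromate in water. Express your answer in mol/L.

Tl2CrO4(s) <=> 2 Tl^+(aq) + CrO4^2-(aq)
Ksp = [Tl^+]^2[CrO4^2-]
Let s = molar solubility. Then [Tl^+] = 2s and [CrO4^2-] = s.
Ksp = (2s)^2s = 4s^3
s = (2.6 x 10^-13 / 4)^(1/3) = 4.0 x 10^-5 M

4.0 × 10^-5 M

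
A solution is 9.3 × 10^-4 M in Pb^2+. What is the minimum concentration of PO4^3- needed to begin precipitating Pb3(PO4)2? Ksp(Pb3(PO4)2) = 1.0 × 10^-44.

Pb3(PO4)2(s) ⇌ 3 Pb^2+(aq) + 2 PO4^3-(aq)
Ksp = [Pb^2+]^3[PO4^3-]^2
Precipitation begins when Q = Ksp. With [Pb^2+] = 9.3 × 10^-4 M:
1.0 × 10^-44 = (9.3 × 10^-4)^3 × [PO4^3-]^2
[PO4^3-] = (1.0 × 10^-44 / 8.04 × 10^-10)^(1/2) = 3.5 × 10^-18 M

[PO4^3-] ≈ 3.5 x 10^-18 M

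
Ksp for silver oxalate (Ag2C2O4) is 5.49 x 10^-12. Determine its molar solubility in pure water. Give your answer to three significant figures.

1.11e-4 M

Ag2C2O4(s) ⇌ 2 Ag^+ + C2O4^2-
Ksp = [Ag^+]^2[C2O4^2-]
For each mole of Ag2C2O4 that dissolves: [Ag^+] = 2s, [C2O4^2-] = s.
Substituting: Ksp = (2s)^2s = 4s^3
s = (5.49 x 10^-12 / 4)^(1/3) = 1.11 × 10^-4 M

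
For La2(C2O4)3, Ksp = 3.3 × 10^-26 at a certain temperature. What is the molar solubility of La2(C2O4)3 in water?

s = 3.1 × 10^-6 M

La2(C2O4)3(s) ⇌ 2 La^3+(aq) + 3 C2O4^2-(aq)
Ksp = [La^3+]^2[C2O4^2-]^3
For each mole of La2(C2O4)3 that dissolves: [La^3+] = 2s, [C2O4^2-] = 3s.
So Ksp = (2s)^2 × (3s)^3 = 108s^5
Solving, s = (3.3 × 10^-26/108)^(1/5) = 3.1 x 10^-6 M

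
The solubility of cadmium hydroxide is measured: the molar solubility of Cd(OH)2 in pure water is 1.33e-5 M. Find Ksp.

Ksp = 9.41 × 10^-15

Cd(OH)2(s) <=> Cd^2+ + 2 OH^-
Let s = molar solubility. Then [Cd^2+] = s and [OH^-] = 2s.
Ksp = [Cd^2+][OH^-]^2
So Ksp = s × (2s)^2 = 4s^3
Ksp = 4 × (1.33 x 10^-5)^3 = 9.41 × 10^-15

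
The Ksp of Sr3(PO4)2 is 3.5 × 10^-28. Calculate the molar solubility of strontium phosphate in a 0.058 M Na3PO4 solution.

Sr3(PO4)2(s) <=> 3 Sr^2+ + 2 PO4^3-
Ksp = [Sr^2+]^3[PO4^3-]^2
If s mol/L dissolves here, [Sr^2+] = 3s, [PO4^3-] = 0.058 + 2s ≈ 0.058 (since PO4^3- from Na3PO4 dominates).
Ksp ≈ (3s)^3 × (0.058)^2
s = 1.6 × 10^-9 M
Check: 2s = 3.1 × 10^-9 ≪ 0.058, so the approximation is valid.

s = 1.6 × 10^-9 M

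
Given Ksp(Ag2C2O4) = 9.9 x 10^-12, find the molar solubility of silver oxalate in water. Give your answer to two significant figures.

1.4 × 10^-4 M

Ag2C2O4(s) <=> 2 Ag^+(aq) + C2O4^2-(aq)
Ksp = [Ag^+]^2[C2O4^2-]
If s mol/L of Ag2C2O4 dissolves, [Ag^+] = 2s and [C2O4^2-] = s.
So Ksp = (2s)^2 × s = 4s^3
Solving, s = (9.9 x 10^-12/4)^(1/3) = 1.4 x 10^-4 M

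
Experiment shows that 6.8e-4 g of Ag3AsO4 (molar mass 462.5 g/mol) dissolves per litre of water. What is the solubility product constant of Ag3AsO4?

Molar solubility s = (6.8 × 10^-4 g/L) / (462.5 g/mol) = 1.47 × 10^-6 M.
Ag3AsO4(s) <=> 3 Ag^+(aq) + AsO4^3-(aq)
Let s = molar solubility. Then [Ag^+] = 3s and [AsO4^3-] = s.
Ksp = [Ag^+]^3[AsO4^3-]
So Ksp = (3s)^3 × s = 27s^4
Ksp = 27 × (1.47 x 10^-6)^4 = 1.3 × 10^-22

Ksp = 1.3 x 10^-22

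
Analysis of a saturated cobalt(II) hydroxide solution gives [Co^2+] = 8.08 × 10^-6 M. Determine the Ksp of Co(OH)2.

Co(OH)2(s) ⇌ Co^2+(aq) + 2 OH^-(aq)
Stoichiometry gives [OH^-] = (2/1)[Co^2+] = 1.616 × 10^-5 M.
Ksp = [Co^2+][OH^-]^2
Ksp = 8.08 × 10^-6 × (1.616 x 10^-5)^2 = 2.11 x 10^-15

Ksp = 2.11 × 10^-15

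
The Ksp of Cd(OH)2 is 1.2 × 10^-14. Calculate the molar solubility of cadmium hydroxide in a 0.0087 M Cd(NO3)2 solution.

5.9 × 10^-7 M

Cd(OH)2(s) ⇌ Cd^2+ + 2 OH^-
Ksp = [Cd^2+][OH^-]^2
Let s = moles of Cd(OH)2 that dissolve per litre. [Cd^2+] = 0.0087 + s ≈ 0.0087, [OH^-] = 2s (Ksp is small, so little additional dissolves).
Ksp ≈ 0.0087 × (2s)^2
s = 5.9 × 10^-7 M
Check: s = 5.9 × 10^-7 ≪ 0.0087, so the approximation is valid.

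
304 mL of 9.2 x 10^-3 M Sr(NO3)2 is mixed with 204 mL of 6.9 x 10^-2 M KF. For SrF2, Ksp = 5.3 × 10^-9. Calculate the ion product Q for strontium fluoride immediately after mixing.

Total volume = 304 + 204 = 508 mL.
[Sr^2+] = 9.2 × 10^-3 × (304/508) = 5.51 × 10^-3 M
[F^-] = 6.9 x 10^-2 × (204/508) = 2.77 × 10^-2 M
SrF2(s) ⇌ Sr^2+ + 2 F^-, so Q = [Sr^2+][F^-]^2
Q = (5.51 × 10^-3)(2.77 × 10^-2)^2 = 4.2 × 10^-6
Q > Ksp, so SrF2 will precipitate.

Q ≈ 4.2 × 10^-6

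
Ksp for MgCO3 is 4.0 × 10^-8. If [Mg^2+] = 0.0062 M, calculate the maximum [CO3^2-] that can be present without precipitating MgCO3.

[CO3^2-] ≈ 6.5 × 10^-6 M

MgCO3(s) ⇌ Mg^2+(aq) + CO3^2-(aq)
Ksp = [Mg^2+][CO3^2-]
Precipitation begins when Q = Ksp. With [Mg^2+] = 0.0062 M:
4.0 × 10^-8 = (0.0062) × [CO3^2-]
[CO3^2-] = (4.0 × 10^-8 / 6.2 x 10^-3) = 6.5 × 10^-6 M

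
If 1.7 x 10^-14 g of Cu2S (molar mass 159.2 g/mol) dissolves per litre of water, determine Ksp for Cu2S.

4.9e-48

Molar solubility s = (1.7 × 10^-14 g/L) / (159.2 g/mol) = 1.07 × 10^-16 M.
Cu2S(s) ⇌ 2 Cu^+ + S^2-
With molar solubility s: [Cu^+] = 2s, [S^2-] = s.
Ksp = [Cu^+]^2[S^2-]
Ksp = (2s)^2s = 4s^3
With s = 1.07 × 10^-16: Ksp = 4.9 x 10^-48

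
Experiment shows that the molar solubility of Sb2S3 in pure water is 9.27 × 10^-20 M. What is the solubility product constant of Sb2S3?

7.39 x 10^-94

Sb2S3(s) ⇌ 2 Sb^3+(aq) + 3 S^2-(aq)
If s mol/L of Sb2S3 dissolves, [Sb^3+] = 2s and [S^2-] = 3s.
Ksp = [Sb^3+]^2[S^2-]^3
Substituting: Ksp = (2s)^2(3s)^3 = 108s^5
With s = 9.27 x 10^-20: Ksp = 7.39 × 10^-94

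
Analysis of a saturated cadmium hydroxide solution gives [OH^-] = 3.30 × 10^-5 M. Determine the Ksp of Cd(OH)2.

Cd(OH)2(s) <=> Cd^2+(aq) + 2 OH^-(aq)
Stoichiometry gives [Cd^2+] = (1/2)[OH^-] = 1.650 x 10^-5 M.
Ksp = [Cd^2+][OH^-]^2
Ksp = 1.650 x 10^-5 × (3.30 x 10^-5)^2 = 1.80 x 10^-14

Ksp ≈ 1.80 × 10^-14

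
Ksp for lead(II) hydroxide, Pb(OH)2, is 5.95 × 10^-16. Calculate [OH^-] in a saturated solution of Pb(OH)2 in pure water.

Pb(OH)2(s) ⇌ Pb^2+ + 2 OH^-
Ksp = [Pb^2+][OH^-]^2
For each mole of Pb(OH)2 that dissolves: [Pb^2+] = s, [OH^-] = 2s.
Ksp = s(2s)^2 = 4s^3
s = (5.95 × 10^-16 / 4)^(1/3) = 5.298 × 10^-6 M
[OH^-] = 2s = 1.06 × 10^-5 M

[OH^-] ≈ 1.06e-5 M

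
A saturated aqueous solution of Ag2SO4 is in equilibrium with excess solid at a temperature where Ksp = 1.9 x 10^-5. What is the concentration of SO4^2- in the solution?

[SO4^2-] = 1.7 x 10^-2 M

Ag2SO4(s) <=> 2 Ag^+ + SO4^2-
Ksp = [Ag^+]^2[SO4^2-]
If s mol/L of Ag2SO4 dissolves, [Ag^+] = 2s and [SO4^2-] = s.
Ksp = (2s)^2s = 4s^3
Solving, s = (1.9 x 10^-5/4)^(1/3) = 1.68 x 10^-2 M
[SO4^2-] = s = 1.7 × 10^-2 M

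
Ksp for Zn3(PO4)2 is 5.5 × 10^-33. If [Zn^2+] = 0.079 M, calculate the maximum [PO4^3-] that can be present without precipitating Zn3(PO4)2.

[PO4^3-] = 3.3e-15 M

Zn3(PO4)2(s) ⇌ 3 Zn^2+ + 2 PO4^3-
Ksp = [Zn^2+]^3[PO4^3-]^2
Precipitation begins when Q = Ksp. With [Zn^2+] = 0.079 M:
5.5 × 10^-33 = (0.079)^3 × [PO4^3-]^2
[PO4^3-] = (5.5 × 10^-33 / 4.93 x 10^-4)^(1/2) = 3.3 x 10^-15 M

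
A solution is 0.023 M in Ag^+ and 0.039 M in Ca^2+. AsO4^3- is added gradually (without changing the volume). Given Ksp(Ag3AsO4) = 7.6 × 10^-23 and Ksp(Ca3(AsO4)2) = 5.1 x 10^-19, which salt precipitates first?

Precipitation of each salt starts when its ion product equals its Ksp.
For Ag3AsO4: 7.6 × 10^-23 = (0.023)^3 × [AsO4^3-]  ⇒  [AsO4^3-] = 6.2 × 10^-18 M.
For Ca3(AsO4)2: 5.1 x 10^-19 = (0.039)^3 × [AsO4^3-]^2  ⇒  [AsO4^3-] = 9.3 × 10^-8 M.
The salt with the lower threshold [AsO4^3-] precipitates first: Ag3AsO4.

Ag3AsO4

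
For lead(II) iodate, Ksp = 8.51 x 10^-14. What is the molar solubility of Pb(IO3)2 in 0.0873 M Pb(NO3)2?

4.94e-7 M

Pb(IO3)2(s) ⇌ Pb^2+(aq) + 2 IO3^-(aq)
Ksp = [Pb^2+][IO3^-]^2
Let s be the molar solubility in this solution. [Pb^2+] = 0.0873 + s ≈ 0.0873, [IO3^-] = 2s (common-ion effect: Pb^2+ is already 0.0873 M).
Ksp ≈ 0.0873 × (2s)^2
s = 4.94 × 10^-7 M
Check: s = 4.9 × 10^-7 ≪ 0.0873, so the approximation is valid.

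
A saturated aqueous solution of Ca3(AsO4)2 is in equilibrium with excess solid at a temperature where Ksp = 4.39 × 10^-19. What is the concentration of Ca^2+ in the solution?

2.51 × 10^-4 M

Ca3(AsO4)2(s) ⇌ 3 Ca^2+(aq) + 2 AsO4^3-(aq)
Ksp = [Ca^2+]^3[AsO4^3-]^2
With molar solubility s: [Ca^2+] = 3s, [AsO4^3-] = 2s.
Ksp = (3s)^3(2s)^2 = 108s^5
s^5 = 4.39 × 10^-19 / 108, so s = 8.352 × 10^-5 M
[Ca^2+] = 3s = 2.51 × 10^-4 M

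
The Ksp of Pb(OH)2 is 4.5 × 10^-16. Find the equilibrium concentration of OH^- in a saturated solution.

[OH^-] ≈ 9.7e-6 M

Pb(OH)2(s) ⇌ Pb^2+(aq) + 2 OH^-(aq)
Ksp = [Pb^2+][OH^-]^2
For each mole of Pb(OH)2 that dissolves: [Pb^2+] = s, [OH^-] = 2s.
Ksp = s(2s)^2 = 4s^3
s = (4.5 × 10^-16 / 4)^(1/3) = 4.83 × 10^-6 M
[OH^-] = 2s = 9.7 × 10^-6 M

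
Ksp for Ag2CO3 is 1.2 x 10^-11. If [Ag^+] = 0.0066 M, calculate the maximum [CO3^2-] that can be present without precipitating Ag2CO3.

[CO3^2-] ≈ 2.8 x 10^-7 M

Ag2CO3(s) ⇌ 2 Ag^+ + CO3^2-
Ksp = [Ag^+]^2[CO3^2-]
Precipitation begins when Q = Ksp. With [Ag^+] = 0.0066 M:
1.2 x 10^-11 = (0.0066)^2 × [CO3^2-]
[CO3^2-] = (1.2 x 10^-11 / 4.36 x 10^-5) = 2.8 × 10^-7 M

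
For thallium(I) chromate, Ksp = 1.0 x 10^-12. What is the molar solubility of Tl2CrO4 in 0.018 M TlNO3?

Tl2CrO4(s) <=> 2 Tl^+(aq) + CrO4^2-(aq)
Ksp = [Tl^+]^2[CrO4^2-]
Let s = moles of Tl2CrO4 that dissolve per litre. [Tl^+] = 0.018 + 2s ≈ 0.018, [CrO4^2-] = s (Ksp is small, so little additional dissolves).
Ksp ≈ (0.018)^2 × s
s = 3.1 × 10^-9 M
Check: 2s = 6.2 × 10^-9 ≪ 0.018, so the approximation is valid.

s ≈ 3.1 x 10^-9 M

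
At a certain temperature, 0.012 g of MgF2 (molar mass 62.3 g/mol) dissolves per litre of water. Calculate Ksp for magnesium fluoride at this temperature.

Molar solubility s = (1.2 × 10^-2 g/L) / (62.3 g/mol) = 1.93 × 10^-4 M.
MgF2(s) ⇌ Mg^2+(aq) + 2 F^-(aq)
If s mol/L of MgF2 dissolves, [Mg^2+] = s and [F^-] = 2s.
Ksp = [Mg^2+][F^-]^2
Ksp = s(2s)^2 = 4s^3
With s = 1.93 x 10^-4: Ksp = 2.9 × 10^-11

Ksp = 2.9e-11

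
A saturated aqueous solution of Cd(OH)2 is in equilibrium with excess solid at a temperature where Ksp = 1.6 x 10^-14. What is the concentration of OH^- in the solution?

[OH^-] ≈ 3.2 x 10^-5 M

Cd(OH)2(s) ⇌ Cd^2+ + 2 OH^-
Ksp = [Cd^2+][OH^-]^2
For each mole of Cd(OH)2 that dissolves: [Cd^2+] = s, [OH^-] = 2s.
Ksp = s(2s)^2 = 4s^3
Solving, s = (1.6 x 10^-14/4)^(1/3) = 1.59 × 10^-5 M
[OH^-] = 2s = 3.2 × 10^-5 M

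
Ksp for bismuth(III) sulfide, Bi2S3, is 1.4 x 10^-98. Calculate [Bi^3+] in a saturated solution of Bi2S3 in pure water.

Bi2S3(s) <=> 2 Bi^3+(aq) + 3 S^2-(aq)
Ksp = [Bi^3+]^2[S^2-]^3
Let s = molar solubility. Then [Bi^3+] = 2s and [S^2-] = 3s.
Substituting: Ksp = (2s)^2(3s)^3 = 108s^5
Solving, s = (1.4 x 10^-98/108)^(1/5) = 1.05 x 10^-20 M
[Bi^3+] = 2s = 2.1 x 10^-20 M

[Bi^3+] = 2.1e-20 M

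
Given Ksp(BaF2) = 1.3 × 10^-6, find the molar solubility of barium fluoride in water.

s ≈ 6.9 × 10^-3 M

BaF2(s) <=> Ba^2+ + 2 F^-
Ksp = [Ba^2+][F^-]^2
For each mole of BaF2 that dissolves: [Ba^2+] = s, [F^-] = 2s.
Substituting: Ksp = s(2s)^2 = 4s^3
s^3 = 1.3 × 10^-6 / 4, so s = 6.9 × 10^-3 M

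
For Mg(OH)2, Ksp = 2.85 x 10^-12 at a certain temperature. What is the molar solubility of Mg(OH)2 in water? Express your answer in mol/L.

Mg(OH)2(s) ⇌ Mg^2+ + 2 OH^-
Ksp = [Mg^2+][OH^-]^2
If s mol/L of Mg(OH)2 dissolves, [Mg^2+] = s and [OH^-] = 2s.
So Ksp = s × (2s)^2 = 4s^3
Solving, s = (2.85 x 10^-12/4)^(1/3) = 8.93 × 10^-5 M

s = 8.93 × 10^-5 M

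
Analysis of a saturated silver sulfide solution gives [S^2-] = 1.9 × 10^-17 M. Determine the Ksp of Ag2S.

Ag2S(s) ⇌ 2 Ag^+ + S^2-
Stoichiometry gives [Ag^+] = (2/1)[S^2-] = 3.80 × 10^-17 M.
Ksp = [Ag^+]^2[S^2-]
Ksp = (3.80 × 10^-17)^2 × 1.9 × 10^-17 = 2.7 x 10^-50

Ksp = 2.7 × 10^-50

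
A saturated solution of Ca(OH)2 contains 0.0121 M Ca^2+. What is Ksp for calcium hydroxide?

Ca(OH)2(s) ⇌ Ca^2+ + 2 OH^-
Stoichiometry gives [OH^-] = (2/1)[Ca^2+] = 2.420 x 10^-2 M.
Ksp = [Ca^2+][OH^-]^2
Ksp = 1.21 × 10^-2 × (2.420 x 10^-2)^2 = 7.09 x 10^-6

7.09 × 10^-6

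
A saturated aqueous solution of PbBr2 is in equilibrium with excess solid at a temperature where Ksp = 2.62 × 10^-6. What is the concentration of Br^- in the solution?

PbBr2(s) ⇌ Pb^2+ + 2 Br^-
Ksp = [Pb^2+][Br^-]^2
With molar solubility s: [Pb^2+] = s, [Br^-] = 2s.
So Ksp = s × (2s)^2 = 4s^3
s^3 = 2.62 × 10^-6 / 4, so s = 8.685 × 10^-3 M
[Br^-] = 2s = 1.74 x 10^-2 M

[Br^-] ≈ 0.0174 M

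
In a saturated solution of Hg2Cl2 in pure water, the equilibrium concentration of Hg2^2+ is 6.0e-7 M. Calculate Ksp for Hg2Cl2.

Ksp = 8.6e-19

Hg2Cl2(s) ⇌ Hg2^2+ + 2 Cl^-
Stoichiometry gives [Cl^-] = (2/1)[Hg2^2+] = 1.20 × 10^-6 M.
Ksp = [Hg2^2+][Cl^-]^2
Ksp = 6.0 × 10^-7 × (1.20 × 10^-6)^2 = 8.6 x 10^-19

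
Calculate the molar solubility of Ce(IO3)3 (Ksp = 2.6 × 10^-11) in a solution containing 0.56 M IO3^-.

1.5 × 10^-10 M

Ce(IO3)3(s) ⇌ Ce^3+ + 3 IO3^-
Ksp = [Ce^3+][IO3^-]^3
Let s be the molar solubility in this solution. [Ce^3+] = s, [IO3^-] = 0.56 + 3s ≈ 0.56 (Ksp is small, so little additional dissolves).
Ksp ≈ s × (0.56)^3
s = 1.5 × 10^-10 M
Check: 3s = 4.4 × 10^-10 ≪ 0.56, so the approximation is valid.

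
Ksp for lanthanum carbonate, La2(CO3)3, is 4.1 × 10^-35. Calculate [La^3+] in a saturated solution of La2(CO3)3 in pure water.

1.0 × 10^-7 M

La2(CO3)3(s) ⇌ 2 La^3+(aq) + 3 CO3^2-(aq)
Ksp = [La^3+]^2[CO3^2-]^3
For each mole of La2(CO3)3 that dissolves: [La^3+] = 2s, [CO3^2-] = 3s.
Substituting: Ksp = (2s)^2(3s)^3 = 108s^5
s^5 = 4.1 × 10^-35 / 108, so s = 5.20 x 10^-8 M
[La^3+] = 2s = 1.0 x 10^-7 M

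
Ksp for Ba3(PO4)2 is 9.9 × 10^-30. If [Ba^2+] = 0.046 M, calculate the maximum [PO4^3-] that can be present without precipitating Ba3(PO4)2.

Ba3(PO4)2(s) ⇌ 3 Ba^2+(aq) + 2 PO4^3-(aq)
Ksp = [Ba^2+]^3[PO4^3-]^2
Precipitation begins when Q = Ksp. With [Ba^2+] = 0.046 M:
9.9 × 10^-30 = (0.046)^3 × [PO4^3-]^2
[PO4^3-] = (9.9 × 10^-30 / 9.73 x 10^-5)^(1/2) = 3.2 × 10^-13 M

3.2 × 10^-13 M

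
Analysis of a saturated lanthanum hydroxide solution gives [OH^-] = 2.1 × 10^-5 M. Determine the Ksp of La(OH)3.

La(OH)3(s) ⇌ La^3+(aq) + 3 OH^-(aq)
Stoichiometry gives [La^3+] = (1/3)[OH^-] = 7.00 × 10^-6 M.
Ksp = [La^3+][OH^-]^3
Ksp = 7.00 × 10^-6 × (2.1 × 10^-5)^3 = 6.5 × 10^-20

Ksp ≈ 6.5e-20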